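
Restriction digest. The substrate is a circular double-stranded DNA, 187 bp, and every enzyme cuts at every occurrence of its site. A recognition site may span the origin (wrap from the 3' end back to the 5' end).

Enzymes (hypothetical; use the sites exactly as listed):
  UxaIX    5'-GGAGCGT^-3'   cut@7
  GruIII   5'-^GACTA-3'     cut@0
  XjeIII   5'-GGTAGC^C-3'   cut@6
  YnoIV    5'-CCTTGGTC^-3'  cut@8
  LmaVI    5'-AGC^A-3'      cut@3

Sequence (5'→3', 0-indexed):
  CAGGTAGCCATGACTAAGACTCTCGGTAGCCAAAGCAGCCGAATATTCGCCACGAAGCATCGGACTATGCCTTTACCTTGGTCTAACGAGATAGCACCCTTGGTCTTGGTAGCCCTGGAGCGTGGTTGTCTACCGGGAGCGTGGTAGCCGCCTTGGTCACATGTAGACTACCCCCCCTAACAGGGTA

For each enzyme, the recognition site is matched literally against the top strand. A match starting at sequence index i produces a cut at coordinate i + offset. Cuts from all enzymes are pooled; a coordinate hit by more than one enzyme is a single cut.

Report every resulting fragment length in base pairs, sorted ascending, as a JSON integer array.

[3,4,6,6,7,8,10,10,10,12,19,19,21,22,30]

Scan for sites:
  UxaIX (GGAGCGT, off=7): starts [116, 135] → cuts [123, 142]
  GruIII (GACTA, off=0): starts [11, 62, 165] → cuts [11, 62, 165]
  XjeIII (GGTAGCC, off=6): starts [2, 24, 107, 142] → cuts [8, 30, 113, 148]
  YnoIV (CCTTGGTC, off=8): starts [75, 97, 150] → cuts [83, 105, 158]
  LmaVI (AGCA, off=3): starts [33, 55, 92] → cuts [36, 58, 95]

Pooled cuts: [8, 11, 30, 36, 58, 62, 83, 95, 105, 113, 123, 142, 148, 158, 165]

Fragments:
  8→11: 3 bp
  11→30: 19 bp
  30→36: 6 bp
  36→58: 22 bp
  58→62: 4 bp
  62→83: 21 bp
  83→95: 12 bp
  95→105: 10 bp
  105→113: 8 bp
  113→123: 10 bp
  123→142: 19 bp
  142→148: 6 bp
  148→158: 10 bp
  158→165: 7 bp
  165→8 (wrap): 187-165+8 = 30 bp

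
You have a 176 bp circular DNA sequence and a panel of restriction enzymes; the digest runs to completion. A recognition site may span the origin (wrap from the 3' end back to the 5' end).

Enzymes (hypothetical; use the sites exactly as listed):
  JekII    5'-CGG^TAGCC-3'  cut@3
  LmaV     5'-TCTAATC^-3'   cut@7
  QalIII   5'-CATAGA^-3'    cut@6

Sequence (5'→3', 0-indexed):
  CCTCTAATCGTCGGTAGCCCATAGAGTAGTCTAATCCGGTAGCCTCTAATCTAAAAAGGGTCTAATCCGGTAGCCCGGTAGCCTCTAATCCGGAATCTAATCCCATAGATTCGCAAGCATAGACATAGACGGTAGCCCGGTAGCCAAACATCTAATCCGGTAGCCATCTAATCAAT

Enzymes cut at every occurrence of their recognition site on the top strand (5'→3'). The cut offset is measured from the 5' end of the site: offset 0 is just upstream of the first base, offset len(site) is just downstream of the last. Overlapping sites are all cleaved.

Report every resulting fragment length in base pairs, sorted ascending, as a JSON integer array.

Per-enzyme occurrences:
  JekII CGGTAGCC/3: at [11, 36, 67, 75, 129, 137, 157] ⇒ [14, 39, 70, 78, 132, 140, 160]
  LmaV TCTAATC/7: at [2, 29, 44, 60, 83, 95, 150, 166] ⇒ [9, 36, 51, 67, 90, 102, 157, 173]
  QalIII CATAGA/6: at [19, 103, 117, 123] ⇒ [25, 109, 123, 129]

All cut coordinates (distinct, sorted): [9, 14, 25, 36, 39, 51, 67, 70, 78, 90, 102, 109, 123, 129, 132, 140, 157, 160, 173]

Fragment lengths:
  9→14: 5 bp
  14→25: 11 bp
  25→36: 11 bp
  36→39: 3 bp
  39→51: 12 bp
  51→67: 16 bp
  67→70: 3 bp
  70→78: 8 bp
  78→90: 12 bp
  90→102: 12 bp
  102→109: 7 bp
  109→123: 14 bp
  123→129: 6 bp
  129→132: 3 bp
  132→140: 8 bp
  140→157: 17 bp
  157→160: 3 bp
  160→173: 13 bp
  173→9 (wrap): 176-173+9 = 12 bp

[3,3,3,3,5,6,7,8,8,11,11,12,12,12,12,13,14,16,17]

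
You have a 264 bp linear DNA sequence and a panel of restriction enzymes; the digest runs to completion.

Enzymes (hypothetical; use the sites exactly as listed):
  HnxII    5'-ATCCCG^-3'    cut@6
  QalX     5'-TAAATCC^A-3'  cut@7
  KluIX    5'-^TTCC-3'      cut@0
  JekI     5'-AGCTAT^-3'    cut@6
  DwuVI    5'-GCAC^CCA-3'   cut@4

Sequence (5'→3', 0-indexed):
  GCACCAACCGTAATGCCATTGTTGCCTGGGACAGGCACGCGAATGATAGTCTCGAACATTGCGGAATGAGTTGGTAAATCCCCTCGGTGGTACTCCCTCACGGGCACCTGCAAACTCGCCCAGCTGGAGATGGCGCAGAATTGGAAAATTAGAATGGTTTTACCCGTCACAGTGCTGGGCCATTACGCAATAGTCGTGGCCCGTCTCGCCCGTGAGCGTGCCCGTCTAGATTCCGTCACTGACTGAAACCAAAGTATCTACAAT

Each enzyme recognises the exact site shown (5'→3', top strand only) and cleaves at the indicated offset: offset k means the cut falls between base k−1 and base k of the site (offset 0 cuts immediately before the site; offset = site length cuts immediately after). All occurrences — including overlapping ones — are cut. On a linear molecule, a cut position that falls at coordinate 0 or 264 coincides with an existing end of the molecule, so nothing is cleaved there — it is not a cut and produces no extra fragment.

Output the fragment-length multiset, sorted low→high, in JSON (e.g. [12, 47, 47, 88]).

Site scan:
  HnxII (ATCCCG, off=6): no sites
  QalX (TAAATCCA, off=7): no sites
  KluIX (TTCC, off=0): starts [230] → cuts [230]
  JekI (AGCTAT, off=6): no sites
  DwuVI (GCACCCA, off=4): no sites

All cut coordinates (distinct, sorted): [230]

Fragments:
  [0,230): 230 bp
  [230,264): 34 bp

[34,230]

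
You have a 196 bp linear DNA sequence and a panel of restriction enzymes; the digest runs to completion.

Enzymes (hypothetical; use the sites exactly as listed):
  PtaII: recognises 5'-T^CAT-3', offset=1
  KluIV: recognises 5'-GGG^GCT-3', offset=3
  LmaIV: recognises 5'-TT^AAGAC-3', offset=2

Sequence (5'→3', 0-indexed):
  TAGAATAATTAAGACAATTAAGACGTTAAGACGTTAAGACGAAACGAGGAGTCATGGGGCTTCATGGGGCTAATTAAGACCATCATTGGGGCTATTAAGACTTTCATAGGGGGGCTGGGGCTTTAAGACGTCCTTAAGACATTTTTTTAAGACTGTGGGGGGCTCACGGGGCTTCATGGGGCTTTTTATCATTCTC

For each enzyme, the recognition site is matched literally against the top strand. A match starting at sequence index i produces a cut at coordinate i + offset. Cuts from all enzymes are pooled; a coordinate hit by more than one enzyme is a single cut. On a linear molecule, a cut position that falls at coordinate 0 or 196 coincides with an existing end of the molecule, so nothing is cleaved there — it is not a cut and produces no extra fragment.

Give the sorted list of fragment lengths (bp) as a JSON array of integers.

[4,4,5,6,6,6,6,6,7,7,7,8,8,8,8,9,9,9,9,10,11,13,13,17]

Per-enzyme occurrences:
  PtaII (TCAT, off=1): starts [51, 61, 82, 103, 173, 188] → cuts [52, 62, 83, 104, 174, 189]
  KluIV (GGGGCT, off=3): starts [55, 65, 87, 110, 116, 158, 167, 177] → cuts [58, 68, 90, 113, 119, 161, 170, 180]
  LmaIV (TTAAGAC, off=2): starts [8, 17, 25, 33, 73, 94, 122, 133, 146] → cuts [10, 19, 27, 35, 75, 96, 124, 135, 148]

Pooled cuts: [10, 19, 27, 35, 52, 58, 62, 68, 75, 83, 90, 96, 104, 113, 119, 124, 135, 148, 161, 170, 174, 180, 189]

Fragment lengths:
  [0,10): 10 bp
  [10,19): 9 bp
  [19,27): 8 bp
  [27,35): 8 bp
  [35,52): 17 bp
  [52,58): 6 bp
  [58,62): 4 bp
  [62,68): 6 bp
  [68,75): 7 bp
  [75,83): 8 bp
  [83,90): 7 bp
  [90,96): 6 bp
  [96,104): 8 bp
  [104,113): 9 bp
  [113,119): 6 bp
  [119,124): 5 bp
  [124,135): 11 bp
  [135,148): 13 bp
  [148,161): 13 bp
  [161,170): 9 bp
  [170,174): 4 bp
  [174,180): 6 bp
  [180,189): 9 bp
  [189,196): 7 bp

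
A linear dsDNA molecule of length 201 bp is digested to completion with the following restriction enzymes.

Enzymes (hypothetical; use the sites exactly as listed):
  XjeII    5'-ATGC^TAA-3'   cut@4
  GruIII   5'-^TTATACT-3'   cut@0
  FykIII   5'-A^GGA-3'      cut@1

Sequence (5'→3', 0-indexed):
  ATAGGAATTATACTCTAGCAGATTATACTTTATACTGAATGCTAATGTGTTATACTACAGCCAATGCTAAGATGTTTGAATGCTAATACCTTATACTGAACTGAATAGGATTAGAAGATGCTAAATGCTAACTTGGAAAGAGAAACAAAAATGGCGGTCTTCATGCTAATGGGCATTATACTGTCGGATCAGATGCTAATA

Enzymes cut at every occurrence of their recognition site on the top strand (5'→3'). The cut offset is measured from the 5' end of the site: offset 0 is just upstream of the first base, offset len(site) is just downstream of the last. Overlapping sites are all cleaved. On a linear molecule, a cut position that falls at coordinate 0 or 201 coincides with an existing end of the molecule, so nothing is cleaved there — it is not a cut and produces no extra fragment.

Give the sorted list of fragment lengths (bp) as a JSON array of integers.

[3,4,5,7,7,7,7,9,13,14,15,16,17,18,21,38]

Scan for sites:
  XjeII (ATGCTAA, off=4): starts [38, 63, 79, 117, 124, 162, 192] → cuts [42, 67, 83, 121, 128, 166, 196]
  GruIII (TTATACT, off=0): starts [7, 22, 29, 49, 90, 175] → cuts [7, 22, 29, 49, 90, 175]
  FykIII (AGGA, off=1): starts [2, 106] → cuts [3, 107]

Pooled cuts: [3, 7, 22, 29, 42, 49, 67, 83, 90, 107, 121, 128, 166, 175, 196]

Fragment lengths:
  [0,3): 3 bp
  [3,7): 4 bp
  [7,22): 15 bp
  [22,29): 7 bp
  [29,42): 13 bp
  [42,49): 7 bp
  [49,67): 18 bp
  [67,83): 16 bp
  [83,90): 7 bp
  [90,107): 17 bp
  [107,121): 14 bp
  [121,128): 7 bp
  [128,166): 38 bp
  [166,175): 9 bp
  [175,196): 21 bp
  [196,201): 5 bp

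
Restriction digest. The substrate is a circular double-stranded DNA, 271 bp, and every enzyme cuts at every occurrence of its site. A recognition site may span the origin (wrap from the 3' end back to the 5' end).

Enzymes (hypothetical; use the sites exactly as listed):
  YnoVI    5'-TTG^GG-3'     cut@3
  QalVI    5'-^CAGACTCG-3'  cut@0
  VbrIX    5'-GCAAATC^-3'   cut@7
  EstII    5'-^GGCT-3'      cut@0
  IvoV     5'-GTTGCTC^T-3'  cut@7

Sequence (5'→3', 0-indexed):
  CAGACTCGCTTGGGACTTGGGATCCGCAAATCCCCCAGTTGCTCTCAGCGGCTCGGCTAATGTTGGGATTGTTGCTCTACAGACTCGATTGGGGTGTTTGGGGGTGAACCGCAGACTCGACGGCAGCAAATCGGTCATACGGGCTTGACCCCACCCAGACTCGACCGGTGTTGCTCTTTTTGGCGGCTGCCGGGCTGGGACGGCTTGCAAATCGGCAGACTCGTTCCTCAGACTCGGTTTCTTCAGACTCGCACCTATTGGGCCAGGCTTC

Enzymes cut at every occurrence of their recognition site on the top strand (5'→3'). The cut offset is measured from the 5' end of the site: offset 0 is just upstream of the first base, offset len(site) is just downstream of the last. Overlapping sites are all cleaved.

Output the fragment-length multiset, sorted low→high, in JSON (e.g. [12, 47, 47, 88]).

Scan for sites:
  YnoVI TTGGG/3: at [9, 16, 62, 88, 97, 257] ⇒ [12, 19, 65, 91, 100, 260]
  QalVI CAGACTCG/0: at [0, 79, 111, 155, 215, 228, 243] ⇒ [0, 79, 111, 155, 215, 228, 243]
  VbrIX GCAAATC/7: at [25, 125, 206] ⇒ [32, 132, 213]
  EstII GGCT/0: at [49, 54, 141, 184, 192, 201, 265] ⇒ [49, 54, 141, 184, 192, 201, 265]
  IvoV GTTGCTCT/7: at [37, 70, 169] ⇒ [44, 77, 176]

All cut coordinates (distinct, sorted): [0, 12, 19, 32, 44, 49, 54, 65, 77, 79, 91, 100, 111, 132, 141, 155, 176, 184, 192, 201, 213, 215, 228, 243, 260, 265]

Fragment lengths:
  0→12: 12 bp
  12→19: 7 bp
  19→32: 13 bp
  32→44: 12 bp
  44→49: 5 bp
  49→54: 5 bp
  54→65: 11 bp
  65→77: 12 bp
  77→79: 2 bp
  79→91: 12 bp
  91→100: 9 bp
  100→111: 11 bp
  111→132: 21 bp
  132→141: 9 bp
  141→155: 14 bp
  155→176: 21 bp
  176→184: 8 bp
  184→192: 8 bp
  192→201: 9 bp
  201→213: 12 bp
  213→215: 2 bp
  215→228: 13 bp
  228→243: 15 bp
  243→260: 17 bp
  260→265: 5 bp
  265→0 (wrap): 271-265+0 = 6 bp

[2,2,5,5,5,6,7,8,8,9,9,9,11,11,12,12,12,12,12,13,13,14,15,17,21,21]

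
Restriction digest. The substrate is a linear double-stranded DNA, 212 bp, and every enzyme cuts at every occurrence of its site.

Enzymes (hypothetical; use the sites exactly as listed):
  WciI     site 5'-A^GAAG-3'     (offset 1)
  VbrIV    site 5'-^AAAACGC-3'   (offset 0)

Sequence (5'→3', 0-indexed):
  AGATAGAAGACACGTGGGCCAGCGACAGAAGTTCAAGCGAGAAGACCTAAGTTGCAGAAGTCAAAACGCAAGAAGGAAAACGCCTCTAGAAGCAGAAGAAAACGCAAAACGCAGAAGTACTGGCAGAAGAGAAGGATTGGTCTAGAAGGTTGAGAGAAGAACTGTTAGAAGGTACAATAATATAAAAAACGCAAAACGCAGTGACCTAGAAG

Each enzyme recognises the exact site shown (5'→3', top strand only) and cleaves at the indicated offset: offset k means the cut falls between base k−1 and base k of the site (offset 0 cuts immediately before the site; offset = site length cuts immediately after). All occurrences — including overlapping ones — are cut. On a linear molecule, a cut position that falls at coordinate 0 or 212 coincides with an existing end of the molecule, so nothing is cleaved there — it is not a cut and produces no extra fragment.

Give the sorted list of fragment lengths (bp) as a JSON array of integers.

[4,4,5,5,5,6,6,7,7,8,9,11,12,12,12,13,14,16,16,18,22]

Per-enzyme occurrences:
  WciI AGAAG/1: at [4, 26, 39, 55, 70, 87, 93, 112, 124, 129, 143, 154, 166, 207] ⇒ [5, 27, 40, 56, 71, 88, 94, 113, 125, 130, 144, 155, 167, 208]
  VbrIV AAAACGC/0: at [62, 76, 98, 105, 185, 192] ⇒ [62, 76, 98, 105, 185, 192]

All cut coordinates (distinct, sorted): [5, 27, 40, 56, 62, 71, 76, 88, 94, 98, 105, 113, 125, 130, 144, 155, 167, 185, 192, 208]

Fragment lengths:
  [0,5): 5 bp
  [5,27): 22 bp
  [27,40): 13 bp
  [40,56): 16 bp
  [56,62): 6 bp
  [62,71): 9 bp
  [71,76): 5 bp
  [76,88): 12 bp
  [88,94): 6 bp
  [94,98): 4 bp
  [98,105): 7 bp
  [105,113): 8 bp
  [113,125): 12 bp
  [125,130): 5 bp
  [130,144): 14 bp
  [144,155): 11 bp
  [155,167): 12 bp
  [167,185): 18 bp
  [185,192): 7 bp
  [192,208): 16 bp
  [208,212): 4 bp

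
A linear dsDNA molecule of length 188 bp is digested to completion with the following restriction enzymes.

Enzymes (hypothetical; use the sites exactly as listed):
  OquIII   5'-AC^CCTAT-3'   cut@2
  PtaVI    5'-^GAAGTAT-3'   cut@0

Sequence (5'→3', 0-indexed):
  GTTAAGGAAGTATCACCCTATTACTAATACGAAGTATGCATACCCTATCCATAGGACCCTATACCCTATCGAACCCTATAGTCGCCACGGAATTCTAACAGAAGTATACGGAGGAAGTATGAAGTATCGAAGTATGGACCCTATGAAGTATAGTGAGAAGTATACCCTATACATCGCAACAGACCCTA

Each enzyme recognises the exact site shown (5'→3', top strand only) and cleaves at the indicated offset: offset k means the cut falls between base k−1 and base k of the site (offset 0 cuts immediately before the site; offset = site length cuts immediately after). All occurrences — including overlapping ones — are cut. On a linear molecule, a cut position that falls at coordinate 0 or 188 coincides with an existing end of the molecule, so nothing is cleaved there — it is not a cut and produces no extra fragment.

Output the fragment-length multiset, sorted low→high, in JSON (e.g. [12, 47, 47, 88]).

Per-enzyme occurrences:
  OquIII ACCCTAT/2: at [14, 41, 55, 62, 72, 137, 163] ⇒ [16, 43, 57, 64, 74, 139, 165]
  PtaVI GAAGTAT/0: at [6, 30, 100, 113, 120, 128, 144, 156] ⇒ [6, 30, 100, 113, 120, 128, 144, 156]

Pooled cuts: [6, 16, 30, 43, 57, 64, 74, 100, 113, 120, 128, 139, 144, 156, 165]

Fragment lengths:
  [0,6): 6 bp
  [6,16): 10 bp
  [16,30): 14 bp
  [30,43): 13 bp
  [43,57): 14 bp
  [57,64): 7 bp
  [64,74): 10 bp
  [74,100): 26 bp
  [100,113): 13 bp
  [113,120): 7 bp
  [120,128): 8 bp
  [128,139): 11 bp
  [139,144): 5 bp
  [144,156): 12 bp
  [156,165): 9 bp
  [165,188): 23 bp

[5,6,7,7,8,9,10,10,11,12,13,13,14,14,23,26]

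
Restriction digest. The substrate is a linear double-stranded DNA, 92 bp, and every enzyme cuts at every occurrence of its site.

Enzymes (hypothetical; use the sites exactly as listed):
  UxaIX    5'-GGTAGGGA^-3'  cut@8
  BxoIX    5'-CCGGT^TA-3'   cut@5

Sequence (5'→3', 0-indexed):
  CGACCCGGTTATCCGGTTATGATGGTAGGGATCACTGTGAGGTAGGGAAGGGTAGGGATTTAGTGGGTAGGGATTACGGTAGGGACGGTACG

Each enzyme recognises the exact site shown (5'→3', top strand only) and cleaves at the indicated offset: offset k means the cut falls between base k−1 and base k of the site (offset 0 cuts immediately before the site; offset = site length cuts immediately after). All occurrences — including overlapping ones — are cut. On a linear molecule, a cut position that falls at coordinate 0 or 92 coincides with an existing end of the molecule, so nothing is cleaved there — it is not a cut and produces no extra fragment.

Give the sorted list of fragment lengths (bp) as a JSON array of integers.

[7,8,9,10,12,14,15,17]

Per-enzyme occurrences:
  UxaIX GGTAGGGA/8: at [23, 40, 50, 65, 77] ⇒ [31, 48, 58, 73, 85]
  BxoIX CCGGTTA/5: at [4, 12] ⇒ [9, 17]

Pooled cuts: [9, 17, 31, 48, 58, 73, 85]

Fragments:
  [0,9): 9 bp
  [9,17): 8 bp
  [17,31): 14 bp
  [31,48): 17 bp
  [48,58): 10 bp
  [58,73): 15 bp
  [73,85): 12 bp
  [85,92): 7 bp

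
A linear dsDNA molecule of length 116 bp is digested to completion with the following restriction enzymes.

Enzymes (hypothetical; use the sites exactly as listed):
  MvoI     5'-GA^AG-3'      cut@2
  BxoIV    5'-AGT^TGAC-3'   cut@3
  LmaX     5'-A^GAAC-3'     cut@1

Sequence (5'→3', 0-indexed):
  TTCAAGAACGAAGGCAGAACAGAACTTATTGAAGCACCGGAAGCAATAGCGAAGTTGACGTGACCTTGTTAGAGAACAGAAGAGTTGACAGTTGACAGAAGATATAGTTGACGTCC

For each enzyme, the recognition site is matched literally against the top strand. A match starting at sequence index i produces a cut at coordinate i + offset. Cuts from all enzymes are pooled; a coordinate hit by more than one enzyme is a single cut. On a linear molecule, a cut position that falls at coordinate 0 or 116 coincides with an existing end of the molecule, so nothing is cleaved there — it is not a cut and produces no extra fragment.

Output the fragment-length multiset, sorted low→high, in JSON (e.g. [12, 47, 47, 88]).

Per-enzyme occurrences:
  MvoI GAAG/2: at [9, 30, 39, 50, 78, 97] ⇒ [11, 32, 41, 52, 80, 99]
  BxoIV AGTTGAC/3: at [52, 82, 89, 105] ⇒ [55, 85, 92, 108]
  LmaX AGAAC/1: at [4, 15, 20, 72] ⇒ [5, 16, 21, 73]

All cut coordinates (distinct, sorted): [5, 11, 16, 21, 32, 41, 52, 55, 73, 80, 85, 92, 99, 108]

Fragment lengths:
  [0,5): 5 bp
  [5,11): 6 bp
  [11,16): 5 bp
  [16,21): 5 bp
  [21,32): 11 bp
  [32,41): 9 bp
  [41,52): 11 bp
  [52,55): 3 bp
  [55,73): 18 bp
  [73,80): 7 bp
  [80,85): 5 bp
  [85,92): 7 bp
  [92,99): 7 bp
  [99,108): 9 bp
  [108,116): 8 bp

[3,5,5,5,5,6,7,7,7,8,9,9,11,11,18]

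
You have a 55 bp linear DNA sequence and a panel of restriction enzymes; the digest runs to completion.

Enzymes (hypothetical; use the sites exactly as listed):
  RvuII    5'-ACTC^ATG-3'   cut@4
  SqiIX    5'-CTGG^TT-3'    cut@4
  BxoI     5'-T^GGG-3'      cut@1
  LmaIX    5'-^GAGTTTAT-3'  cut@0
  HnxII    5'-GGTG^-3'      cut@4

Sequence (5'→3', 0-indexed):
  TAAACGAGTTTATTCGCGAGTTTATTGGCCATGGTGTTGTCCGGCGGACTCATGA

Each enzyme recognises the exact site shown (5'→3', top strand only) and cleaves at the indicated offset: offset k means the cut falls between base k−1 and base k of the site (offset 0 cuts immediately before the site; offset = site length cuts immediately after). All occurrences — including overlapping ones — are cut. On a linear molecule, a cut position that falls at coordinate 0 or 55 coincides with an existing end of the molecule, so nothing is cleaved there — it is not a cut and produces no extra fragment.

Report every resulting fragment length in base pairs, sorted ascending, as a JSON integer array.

[4,5,12,15,19]

Scan for sites:
  RvuII (ACTCATG, off=4): starts [47] → cuts [51]
  SqiIX (CTGGTT, off=4): no sites
  BxoI (TGGG, off=1): no sites
  LmaIX (GAGTTTAT, off=0): starts [5, 17] → cuts [5, 17]
  HnxII (GGTG, off=4): starts [32] → cuts [36]

Pooled cuts: [5, 17, 36, 51]

Fragment lengths:
  [0,5): 5 bp
  [5,17): 12 bp
  [17,36): 19 bp
  [36,51): 15 bp
  [51,55): 4 bp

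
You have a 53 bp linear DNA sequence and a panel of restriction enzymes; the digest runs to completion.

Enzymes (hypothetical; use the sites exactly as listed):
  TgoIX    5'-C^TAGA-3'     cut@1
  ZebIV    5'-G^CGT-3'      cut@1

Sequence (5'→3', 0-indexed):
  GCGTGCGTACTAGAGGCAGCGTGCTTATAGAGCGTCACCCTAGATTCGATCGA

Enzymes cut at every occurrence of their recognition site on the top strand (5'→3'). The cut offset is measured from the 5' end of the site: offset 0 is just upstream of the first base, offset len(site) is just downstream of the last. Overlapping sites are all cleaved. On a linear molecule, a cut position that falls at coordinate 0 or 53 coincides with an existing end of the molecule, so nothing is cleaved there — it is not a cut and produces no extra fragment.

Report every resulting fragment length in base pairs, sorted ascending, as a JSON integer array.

Per-enzyme occurrences:
  TgoIX (CTAGA, off=1): starts [9, 39] → cuts [10, 40]
  ZebIV (GCGT, off=1): starts [0, 4, 18, 31] → cuts [1, 5, 19, 32]

Pooled cuts: [1, 5, 10, 19, 32, 40]

Fragments:
  [0,1): 1 bp
  [1,5): 4 bp
  [5,10): 5 bp
  [10,19): 9 bp
  [19,32): 13 bp
  [32,40): 8 bp
  [40,53): 13 bp

[1,4,5,8,9,13,13]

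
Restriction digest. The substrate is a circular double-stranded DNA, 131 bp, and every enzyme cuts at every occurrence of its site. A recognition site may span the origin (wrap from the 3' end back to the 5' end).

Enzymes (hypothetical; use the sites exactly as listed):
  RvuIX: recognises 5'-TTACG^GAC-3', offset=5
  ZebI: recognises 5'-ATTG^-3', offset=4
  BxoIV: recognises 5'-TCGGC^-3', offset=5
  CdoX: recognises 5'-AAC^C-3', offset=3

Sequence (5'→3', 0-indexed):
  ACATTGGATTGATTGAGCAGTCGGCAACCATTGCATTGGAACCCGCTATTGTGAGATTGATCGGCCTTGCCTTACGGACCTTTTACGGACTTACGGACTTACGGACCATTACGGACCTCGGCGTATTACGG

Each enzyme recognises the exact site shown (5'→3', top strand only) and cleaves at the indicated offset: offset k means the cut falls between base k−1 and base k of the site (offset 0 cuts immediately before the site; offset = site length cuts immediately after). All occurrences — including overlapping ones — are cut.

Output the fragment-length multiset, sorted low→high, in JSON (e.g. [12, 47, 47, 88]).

[3,4,4,5,5,5,6,7,8,8,8,8,9,9,10,10,11,11]

Site scan:
  RvuIX TTACGGAC/5: at [71, 82, 90, 98, 108, 125] ⇒ [76, 87, 95, 103, 113, 130]
  ZebI ATTG/4: at [2, 7, 11, 29, 34, 47, 55] ⇒ [6, 11, 15, 33, 38, 51, 59]
  BxoIV TCGGC/5: at [20, 60, 117] ⇒ [25, 65, 122]
  CdoX AACC/3: at [25, 39] ⇒ [28, 42]

All cut coordinates (distinct, sorted): [6, 11, 15, 25, 28, 33, 38, 42, 51, 59, 65, 76, 87, 95, 103, 113, 122, 130]

Fragment lengths:
  6→11: 5 bp
  11→15: 4 bp
  15→25: 10 bp
  25→28: 3 bp
  28→33: 5 bp
  33→38: 5 bp
  38→42: 4 bp
  42→51: 9 bp
  51→59: 8 bp
  59→65: 6 bp
  65→76: 11 bp
  76→87: 11 bp
  87→95: 8 bp
  95→103: 8 bp
  103→113: 10 bp
  113→122: 9 bp
  122→130: 8 bp
  130→6 (wrap): 131-130+6 = 7 bp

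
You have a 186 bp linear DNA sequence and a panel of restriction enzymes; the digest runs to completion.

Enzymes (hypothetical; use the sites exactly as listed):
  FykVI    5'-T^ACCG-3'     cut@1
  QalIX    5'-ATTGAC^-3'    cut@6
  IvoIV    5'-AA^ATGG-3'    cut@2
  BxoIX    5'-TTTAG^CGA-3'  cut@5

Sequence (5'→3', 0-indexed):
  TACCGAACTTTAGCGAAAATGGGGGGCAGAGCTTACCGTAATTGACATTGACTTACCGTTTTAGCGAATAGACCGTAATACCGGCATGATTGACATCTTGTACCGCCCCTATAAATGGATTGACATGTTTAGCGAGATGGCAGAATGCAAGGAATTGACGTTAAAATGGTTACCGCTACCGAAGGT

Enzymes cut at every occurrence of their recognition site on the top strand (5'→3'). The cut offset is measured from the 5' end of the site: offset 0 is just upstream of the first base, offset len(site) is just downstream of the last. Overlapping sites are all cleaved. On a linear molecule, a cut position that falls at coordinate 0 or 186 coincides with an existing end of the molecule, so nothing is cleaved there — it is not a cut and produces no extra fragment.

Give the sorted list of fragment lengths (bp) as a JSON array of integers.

Site scan:
  FykVI (TACCG, off=1): starts [0, 33, 53, 78, 100, 170, 176] → cuts [1, 34, 54, 79, 101, 171, 177]
  QalIX (ATTGAC, off=6): starts [40, 46, 88, 118, 153] → cuts [46, 52, 94, 124, 159]
  IvoIV (AAATGG, off=2): starts [16, 112, 163] → cuts [18, 114, 165]
  BxoIX (TTTAGCGA, off=5): starts [8, 59, 127] → cuts [13, 64, 132]

All cut coordinates (distinct, sorted): [1, 13, 18, 34, 46, 52, 54, 64, 79, 94, 101, 114, 124, 132, 159, 165, 171, 177]

Fragments:
  [0,1): 1 bp
  [1,13): 12 bp
  [13,18): 5 bp
  [18,34): 16 bp
  [34,46): 12 bp
  [46,52): 6 bp
  [52,54): 2 bp
  [54,64): 10 bp
  [64,79): 15 bp
  [79,94): 15 bp
  [94,101): 7 bp
  [101,114): 13 bp
  [114,124): 10 bp
  [124,132): 8 bp
  [132,159): 27 bp
  [159,165): 6 bp
  [165,171): 6 bp
  [171,177): 6 bp
  [177,186): 9 bp

[1,2,5,6,6,6,6,7,8,9,10,10,12,12,13,15,15,16,27]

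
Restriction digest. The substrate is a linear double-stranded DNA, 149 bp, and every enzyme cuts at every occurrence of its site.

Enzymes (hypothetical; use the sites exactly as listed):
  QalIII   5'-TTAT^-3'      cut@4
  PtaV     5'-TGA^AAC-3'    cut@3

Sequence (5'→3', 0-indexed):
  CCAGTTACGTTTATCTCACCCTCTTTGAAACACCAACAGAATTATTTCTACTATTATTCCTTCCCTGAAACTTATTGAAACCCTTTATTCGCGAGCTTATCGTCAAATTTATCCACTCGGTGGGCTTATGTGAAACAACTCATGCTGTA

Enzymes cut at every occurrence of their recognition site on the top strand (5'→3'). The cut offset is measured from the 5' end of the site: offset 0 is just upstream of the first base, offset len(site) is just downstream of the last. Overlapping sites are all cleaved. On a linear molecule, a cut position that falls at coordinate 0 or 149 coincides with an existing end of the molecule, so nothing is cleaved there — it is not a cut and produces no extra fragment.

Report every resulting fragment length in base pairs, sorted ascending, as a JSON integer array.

Per-enzyme occurrences:
  QalIII TTAT/4: at [10, 41, 53, 71, 84, 96, 108, 125] ⇒ [14, 45, 57, 75, 88, 100, 112, 129]
  PtaV TGAAAC/3: at [25, 65, 75, 130] ⇒ [28, 68, 78, 133]

All cut coordinates (distinct, sorted): [14, 28, 45, 57, 68, 75, 78, 88, 100, 112, 129, 133]

Fragments:
  [0,14): 14 bp
  [14,28): 14 bp
  [28,45): 17 bp
  [45,57): 12 bp
  [57,68): 11 bp
  [68,75): 7 bp
  [75,78): 3 bp
  [78,88): 10 bp
  [88,100): 12 bp
  [100,112): 12 bp
  [112,129): 17 bp
  [129,133): 4 bp
  [133,149): 16 bp

[3,4,7,10,11,12,12,12,14,14,16,17,17]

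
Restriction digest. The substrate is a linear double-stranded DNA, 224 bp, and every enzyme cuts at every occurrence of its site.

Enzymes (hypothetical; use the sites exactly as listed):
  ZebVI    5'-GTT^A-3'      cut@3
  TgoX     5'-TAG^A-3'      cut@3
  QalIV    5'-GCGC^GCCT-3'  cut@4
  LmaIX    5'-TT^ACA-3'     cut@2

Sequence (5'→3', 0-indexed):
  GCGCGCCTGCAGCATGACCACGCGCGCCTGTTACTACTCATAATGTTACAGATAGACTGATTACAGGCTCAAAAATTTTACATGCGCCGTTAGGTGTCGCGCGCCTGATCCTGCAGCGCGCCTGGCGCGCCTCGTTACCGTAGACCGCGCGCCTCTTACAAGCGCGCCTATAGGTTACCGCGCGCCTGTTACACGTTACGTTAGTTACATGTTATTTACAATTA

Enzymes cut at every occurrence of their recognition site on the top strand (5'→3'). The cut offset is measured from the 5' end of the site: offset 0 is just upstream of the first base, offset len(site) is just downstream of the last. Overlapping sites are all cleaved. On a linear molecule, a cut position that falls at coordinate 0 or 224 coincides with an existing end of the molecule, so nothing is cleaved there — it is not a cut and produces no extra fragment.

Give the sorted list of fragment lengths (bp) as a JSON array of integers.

Site scan:
  ZebVI (GTTA, off=3): starts [29, 44, 88, 133, 173, 187, 194, 199, 203, 210] → cuts [32, 47, 91, 136, 176, 190, 197, 202, 206, 213]
  TgoX (TAGA, off=3): starts [52, 140] → cuts [55, 143]
  QalIV (GCGCGCCT, off=4): starts [0, 21, 98, 115, 124, 146, 161, 179] → cuts [4, 25, 102, 119, 128, 150, 165, 183]
  LmaIX (TTACA, off=2): starts [45, 60, 77, 155, 188, 204, 215] → cuts [47, 62, 79, 157, 190, 206, 217]

All cut coordinates (distinct, sorted): [4, 25, 32, 47, 55, 62, 79, 91, 102, 119, 128, 136, 143, 150, 157, 165, 176, 183, 190, 197, 202, 206, 213, 217]

Fragments:
  [0,4): 4 bp
  [4,25): 21 bp
  [25,32): 7 bp
  [32,47): 15 bp
  [47,55): 8 bp
  [55,62): 7 bp
  [62,79): 17 bp
  [79,91): 12 bp
  [91,102): 11 bp
  [102,119): 17 bp
  [119,128): 9 bp
  [128,136): 8 bp
  [136,143): 7 bp
  [143,150): 7 bp
  [150,157): 7 bp
  [157,165): 8 bp
  [165,176): 11 bp
  [176,183): 7 bp
  [183,190): 7 bp
  [190,197): 7 bp
  [197,202): 5 bp
  [202,206): 4 bp
  [206,213): 7 bp
  [213,217): 4 bp
  [217,224): 7 bp

[4,4,4,5,7,7,7,7,7,7,7,7,7,7,8,8,8,9,11,11,12,15,17,17,21]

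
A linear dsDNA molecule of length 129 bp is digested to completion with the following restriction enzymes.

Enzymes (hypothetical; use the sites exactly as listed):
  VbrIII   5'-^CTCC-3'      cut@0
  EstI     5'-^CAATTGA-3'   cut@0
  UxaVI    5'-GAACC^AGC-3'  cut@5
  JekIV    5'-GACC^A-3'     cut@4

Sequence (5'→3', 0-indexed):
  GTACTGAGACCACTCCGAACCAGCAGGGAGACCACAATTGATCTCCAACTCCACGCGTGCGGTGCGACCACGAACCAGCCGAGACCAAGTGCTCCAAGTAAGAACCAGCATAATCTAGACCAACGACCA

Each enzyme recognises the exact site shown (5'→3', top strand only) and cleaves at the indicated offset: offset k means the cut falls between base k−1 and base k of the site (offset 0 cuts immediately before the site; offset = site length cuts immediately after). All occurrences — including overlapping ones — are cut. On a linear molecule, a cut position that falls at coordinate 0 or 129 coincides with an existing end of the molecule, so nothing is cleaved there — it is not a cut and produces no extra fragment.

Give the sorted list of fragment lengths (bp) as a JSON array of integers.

[1,1,1,5,6,7,7,8,9,10,11,12,15,15,21]

Site scan:
  VbrIII CTCC/0: at [12, 42, 48, 91] ⇒ [12, 42, 48, 91]
  EstI CAATTGA/0: at [34] ⇒ [34]
  UxaVI GAACCAGC/5: at [16, 71, 101] ⇒ [21, 76, 106]
  JekIV GACCA/4: at [7, 29, 65, 82, 117, 124] ⇒ [11, 33, 69, 86, 121, 128]

Pooled cuts: [11, 12, 21, 33, 34, 42, 48, 69, 76, 86, 91, 106, 121, 128]

Fragment lengths:
  [0,11): 11 bp
  [11,12): 1 bp
  [12,21): 9 bp
  [21,33): 12 bp
  [33,34): 1 bp
  [34,42): 8 bp
  [42,48): 6 bp
  [48,69): 21 bp
  [69,76): 7 bp
  [76,86): 10 bp
  [86,91): 5 bp
  [91,106): 15 bp
  [106,121): 15 bp
  [121,128): 7 bp
  [128,129): 1 bp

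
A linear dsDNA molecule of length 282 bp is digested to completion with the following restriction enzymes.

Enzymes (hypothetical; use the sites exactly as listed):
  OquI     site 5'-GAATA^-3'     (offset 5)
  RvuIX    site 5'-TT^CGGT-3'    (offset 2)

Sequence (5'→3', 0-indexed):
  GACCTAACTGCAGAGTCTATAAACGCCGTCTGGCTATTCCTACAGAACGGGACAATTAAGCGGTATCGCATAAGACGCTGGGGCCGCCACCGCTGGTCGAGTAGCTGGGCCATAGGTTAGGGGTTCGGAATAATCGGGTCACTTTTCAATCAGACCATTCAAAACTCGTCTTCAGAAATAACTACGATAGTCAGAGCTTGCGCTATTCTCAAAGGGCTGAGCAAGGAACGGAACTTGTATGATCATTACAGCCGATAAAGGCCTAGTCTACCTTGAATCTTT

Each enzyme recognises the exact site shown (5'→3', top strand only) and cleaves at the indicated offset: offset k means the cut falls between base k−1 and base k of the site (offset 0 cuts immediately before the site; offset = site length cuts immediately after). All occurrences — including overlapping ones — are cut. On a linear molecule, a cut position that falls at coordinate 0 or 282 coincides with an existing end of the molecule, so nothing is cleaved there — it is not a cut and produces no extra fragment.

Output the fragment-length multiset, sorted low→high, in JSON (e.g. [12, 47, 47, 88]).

[132,150]

Per-enzyme occurrences:
  OquI (GAATA, off=5): starts [127] → cuts [132]
  RvuIX (TTCGGT, off=2): no sites

Pooled cuts: [132]

Fragment lengths:
  [0,132): 132 bp
  [132,282): 150 bp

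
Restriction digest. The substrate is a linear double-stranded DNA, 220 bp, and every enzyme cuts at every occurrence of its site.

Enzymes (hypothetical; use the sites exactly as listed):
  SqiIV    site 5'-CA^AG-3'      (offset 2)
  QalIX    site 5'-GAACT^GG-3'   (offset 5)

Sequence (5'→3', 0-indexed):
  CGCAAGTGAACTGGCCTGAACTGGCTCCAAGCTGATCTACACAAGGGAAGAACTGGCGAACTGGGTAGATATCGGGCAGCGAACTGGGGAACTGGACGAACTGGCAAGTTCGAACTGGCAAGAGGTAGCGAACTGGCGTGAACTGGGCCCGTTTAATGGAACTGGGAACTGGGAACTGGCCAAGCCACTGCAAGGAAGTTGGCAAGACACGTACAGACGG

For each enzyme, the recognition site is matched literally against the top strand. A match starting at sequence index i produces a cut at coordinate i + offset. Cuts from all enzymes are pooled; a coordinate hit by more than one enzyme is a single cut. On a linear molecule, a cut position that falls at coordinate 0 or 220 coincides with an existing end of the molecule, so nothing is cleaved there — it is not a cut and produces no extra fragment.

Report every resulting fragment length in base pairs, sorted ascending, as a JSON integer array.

[4,4,4,5,7,7,7,8,8,8,9,10,10,10,10,11,12,14,14,16,19,23]

Scan for sites:
  SqiIV CAAG/2: at [2, 27, 41, 104, 118, 180, 190, 202] ⇒ [4, 29, 43, 106, 120, 182, 192, 204]
  QalIX GAACTGG/5: at [7, 17, 49, 57, 80, 88, 97, 111, 129, 139, 158, 165, 172] ⇒ [12, 22, 54, 62, 85, 93, 102, 116, 134, 144, 163, 170, 177]

Pooled cuts: [4, 12, 22, 29, 43, 54, 62, 85, 93, 102, 106, 116, 120, 134, 144, 163, 170, 177, 182, 192, 204]

Fragment lengths:
  [0,4): 4 bp
  [4,12): 8 bp
  [12,22): 10 bp
  [22,29): 7 bp
  [29,43): 14 bp
  [43,54): 11 bp
  [54,62): 8 bp
  [62,85): 23 bp
  [85,93): 8 bp
  [93,102): 9 bp
  [102,106): 4 bp
  [106,116): 10 bp
  [116,120): 4 bp
  [120,134): 14 bp
  [134,144): 10 bp
  [144,163): 19 bp
  [163,170): 7 bp
  [170,177): 7 bp
  [177,182): 5 bp
  [182,192): 10 bp
  [192,204): 12 bp
  [204,220): 16 bp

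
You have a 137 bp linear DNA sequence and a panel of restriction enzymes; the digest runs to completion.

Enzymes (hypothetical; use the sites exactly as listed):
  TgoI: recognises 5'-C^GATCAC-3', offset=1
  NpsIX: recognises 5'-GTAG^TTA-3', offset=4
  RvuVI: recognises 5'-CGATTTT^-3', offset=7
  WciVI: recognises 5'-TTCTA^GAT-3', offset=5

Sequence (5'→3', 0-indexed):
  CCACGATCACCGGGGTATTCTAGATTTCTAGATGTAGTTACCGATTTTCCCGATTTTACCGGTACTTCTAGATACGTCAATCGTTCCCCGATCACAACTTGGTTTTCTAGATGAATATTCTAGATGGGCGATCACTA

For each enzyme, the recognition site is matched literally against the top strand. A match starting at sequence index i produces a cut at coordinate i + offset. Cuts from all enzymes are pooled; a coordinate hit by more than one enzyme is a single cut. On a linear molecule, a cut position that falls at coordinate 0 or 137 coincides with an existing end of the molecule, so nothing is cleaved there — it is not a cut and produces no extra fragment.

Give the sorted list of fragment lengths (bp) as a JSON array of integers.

[4,7,7,8,8,9,11,13,13,18,19,20]

Scan for sites:
  TgoI CGATCAC/1: at [3, 88, 128] ⇒ [4, 89, 129]
  NpsIX GTAGTTA/4: at [33] ⇒ [37]
  RvuVI CGATTTT/7: at [41, 50] ⇒ [48, 57]
  WciVI TTCTAGAT/5: at [17, 25, 65, 104, 117] ⇒ [22, 30, 70, 109, 122]

Pooled cuts: [4, 22, 30, 37, 48, 57, 70, 89, 109, 122, 129]

Fragments:
  [0,4): 4 bp
  [4,22): 18 bp
  [22,30): 8 bp
  [30,37): 7 bp
  [37,48): 11 bp
  [48,57): 9 bp
  [57,70): 13 bp
  [70,89): 19 bp
  [89,109): 20 bp
  [109,122): 13 bp
  [122,129): 7 bp
  [129,137): 8 bp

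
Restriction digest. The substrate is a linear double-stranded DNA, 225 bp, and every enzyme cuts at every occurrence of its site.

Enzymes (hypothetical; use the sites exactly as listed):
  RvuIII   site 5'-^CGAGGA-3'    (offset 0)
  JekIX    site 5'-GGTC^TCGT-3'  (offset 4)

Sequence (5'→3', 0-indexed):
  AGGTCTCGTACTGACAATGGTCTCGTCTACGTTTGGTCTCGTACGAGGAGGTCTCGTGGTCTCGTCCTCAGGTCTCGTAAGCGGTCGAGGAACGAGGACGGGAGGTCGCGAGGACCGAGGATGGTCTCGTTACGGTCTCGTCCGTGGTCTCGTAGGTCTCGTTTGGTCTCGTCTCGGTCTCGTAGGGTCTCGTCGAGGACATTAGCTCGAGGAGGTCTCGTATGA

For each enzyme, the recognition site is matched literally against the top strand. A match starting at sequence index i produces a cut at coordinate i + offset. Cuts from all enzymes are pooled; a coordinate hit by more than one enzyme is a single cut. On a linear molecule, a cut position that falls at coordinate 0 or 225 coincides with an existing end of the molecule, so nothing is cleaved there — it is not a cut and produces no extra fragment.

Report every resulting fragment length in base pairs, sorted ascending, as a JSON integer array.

[4,5,5,7,7,8,8,9,10,10,10,10,11,11,11,11,12,13,14,16,16,17]

Site scan:
  RvuIII CGAGGA/0: at [43, 85, 92, 108, 115, 193, 207] ⇒ [43, 85, 92, 108, 115, 193, 207]
  JekIX GGTCTCGT/4: at [1, 18, 34, 49, 57, 70, 122, 133, 145, 154, 164, 175, 185, 213] ⇒ [5, 22, 38, 53, 61, 74, 126, 137, 149, 158, 168, 179, 189, 217]

All cut coordinates (distinct, sorted): [5, 22, 38, 43, 53, 61, 74, 85, 92, 108, 115, 126, 137, 149, 158, 168, 179, 189, 193, 207, 217]

Fragments:
  [0,5): 5 bp
  [5,22): 17 bp
  [22,38): 16 bp
  [38,43): 5 bp
  [43,53): 10 bp
  [53,61): 8 bp
  [61,74): 13 bp
  [74,85): 11 bp
  [85,92): 7 bp
  [92,108): 16 bp
  [108,115): 7 bp
  [115,126): 11 bp
  [126,137): 11 bp
  [137,149): 12 bp
  [149,158): 9 bp
  [158,168): 10 bp
  [168,179): 11 bp
  [179,189): 10 bp
  [189,193): 4 bp
  [193,207): 14 bp
  [207,217): 10 bp
  [217,225): 8 bp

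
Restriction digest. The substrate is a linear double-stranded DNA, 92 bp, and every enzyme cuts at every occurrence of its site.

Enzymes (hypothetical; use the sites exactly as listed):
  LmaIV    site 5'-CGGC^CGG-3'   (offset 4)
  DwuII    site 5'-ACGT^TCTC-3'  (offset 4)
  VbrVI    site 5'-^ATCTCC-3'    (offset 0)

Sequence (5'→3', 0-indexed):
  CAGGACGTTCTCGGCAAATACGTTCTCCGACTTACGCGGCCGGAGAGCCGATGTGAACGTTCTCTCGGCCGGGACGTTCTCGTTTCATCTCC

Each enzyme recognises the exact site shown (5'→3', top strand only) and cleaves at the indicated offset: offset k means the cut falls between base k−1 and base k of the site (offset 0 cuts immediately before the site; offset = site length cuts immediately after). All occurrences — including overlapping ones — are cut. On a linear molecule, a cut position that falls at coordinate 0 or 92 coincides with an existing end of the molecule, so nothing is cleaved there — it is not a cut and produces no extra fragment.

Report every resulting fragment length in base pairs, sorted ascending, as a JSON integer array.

[6,8,8,9,9,15,17,20]

Per-enzyme occurrences:
  LmaIV CGGCCGG/4: at [36, 65] ⇒ [40, 69]
  DwuII ACGTTCTC/4: at [4, 19, 56, 73] ⇒ [8, 23, 60, 77]
  VbrVI ATCTCC/0: at [86] ⇒ [86]

Pooled cuts: [8, 23, 40, 60, 69, 77, 86]

Fragments:
  [0,8): 8 bp
  [8,23): 15 bp
  [23,40): 17 bp
  [40,60): 20 bp
  [60,69): 9 bp
  [69,77): 8 bp
  [77,86): 9 bp
  [86,92): 6 bp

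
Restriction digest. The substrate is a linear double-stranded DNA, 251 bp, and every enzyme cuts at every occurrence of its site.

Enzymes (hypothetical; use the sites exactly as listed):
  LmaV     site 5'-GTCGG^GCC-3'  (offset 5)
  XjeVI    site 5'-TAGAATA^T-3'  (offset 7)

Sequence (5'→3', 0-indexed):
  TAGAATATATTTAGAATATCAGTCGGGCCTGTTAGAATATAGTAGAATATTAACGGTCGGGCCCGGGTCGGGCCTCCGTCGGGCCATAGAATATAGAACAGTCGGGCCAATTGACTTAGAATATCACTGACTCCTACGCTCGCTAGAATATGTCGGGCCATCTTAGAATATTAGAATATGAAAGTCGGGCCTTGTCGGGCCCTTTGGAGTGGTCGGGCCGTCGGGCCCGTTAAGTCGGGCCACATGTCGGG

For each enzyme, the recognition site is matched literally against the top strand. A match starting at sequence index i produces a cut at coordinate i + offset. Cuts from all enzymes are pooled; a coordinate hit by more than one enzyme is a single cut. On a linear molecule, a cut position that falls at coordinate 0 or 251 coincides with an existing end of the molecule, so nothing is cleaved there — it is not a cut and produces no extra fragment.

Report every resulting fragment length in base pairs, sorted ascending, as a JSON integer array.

[6,7,8,8,8,10,10,10,11,11,11,11,11,12,13,13,14,14,18,18,27]

Scan for sites:
  LmaV GTCGGGCC/5: at [21, 55, 66, 77, 100, 151, 183, 193, 211, 219, 233] ⇒ [26, 60, 71, 82, 105, 156, 188, 198, 216, 224, 238]
  XjeVI TAGAATAT/7: at [0, 11, 32, 42, 86, 116, 143, 163, 171] ⇒ [7, 18, 39, 49, 93, 123, 150, 170, 178]

Pooled cuts: [7, 18, 26, 39, 49, 60, 71, 82, 93, 105, 123, 150, 156, 170, 178, 188, 198, 216, 224, 238]

Fragment lengths:
  [0,7): 7 bp
  [7,18): 11 bp
  [18,26): 8 bp
  [26,39): 13 bp
  [39,49): 10 bp
  [49,60): 11 bp
  [60,71): 11 bp
  [71,82): 11 bp
  [82,93): 11 bp
  [93,105): 12 bp
  [105,123): 18 bp
  [123,150): 27 bp
  [150,156): 6 bp
  [156,170): 14 bp
  [170,178): 8 bp
  [178,188): 10 bp
  [188,198): 10 bp
  [198,216): 18 bp
  [216,224): 8 bp
  [224,238): 14 bp
  [238,251): 13 bp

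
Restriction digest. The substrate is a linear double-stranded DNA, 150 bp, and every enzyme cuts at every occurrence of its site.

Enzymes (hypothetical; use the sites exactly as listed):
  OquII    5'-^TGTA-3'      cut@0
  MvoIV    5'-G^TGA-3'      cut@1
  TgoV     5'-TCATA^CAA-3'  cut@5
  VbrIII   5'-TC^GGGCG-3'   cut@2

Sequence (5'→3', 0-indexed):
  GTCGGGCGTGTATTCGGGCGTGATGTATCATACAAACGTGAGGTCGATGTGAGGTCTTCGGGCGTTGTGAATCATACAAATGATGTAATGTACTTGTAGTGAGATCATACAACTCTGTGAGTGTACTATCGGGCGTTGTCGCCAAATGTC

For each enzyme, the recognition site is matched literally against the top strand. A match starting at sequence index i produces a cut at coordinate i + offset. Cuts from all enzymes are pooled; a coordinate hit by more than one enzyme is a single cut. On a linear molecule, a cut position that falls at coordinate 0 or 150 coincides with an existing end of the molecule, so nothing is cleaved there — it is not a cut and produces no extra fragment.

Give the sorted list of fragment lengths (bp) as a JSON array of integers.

[3,3,4,5,5,5,5,6,6,7,7,8,8,9,9,9,10,10,11,20]

Scan for sites:
  OquII (TGTA, off=0): starts [8, 23, 83, 88, 94, 121] → cuts [8, 23, 83, 88, 94, 121]
  MvoIV (GTGA, off=1): starts [19, 37, 48, 66, 98, 116] → cuts [20, 38, 49, 67, 99, 117]
  TgoV (TCATACAA, off=5): starts [27, 71, 104] → cuts [32, 76, 109]
  VbrIII (TCGGGCG, off=2): starts [1, 13, 57, 128] → cuts [3, 15, 59, 130]

All cut coordinates (distinct, sorted): [3, 8, 15, 20, 23, 32, 38, 49, 59, 67, 76, 83, 88, 94, 99, 109, 117, 121, 130]

Fragments:
  [0,3): 3 bp
  [3,8): 5 bp
  [8,15): 7 bp
  [15,20): 5 bp
  [20,23): 3 bp
  [23,32): 9 bp
  [32,38): 6 bp
  [38,49): 11 bp
  [49,59): 10 bp
  [59,67): 8 bp
  [67,76): 9 bp
  [76,83): 7 bp
  [83,88): 5 bp
  [88,94): 6 bp
  [94,99): 5 bp
  [99,109): 10 bp
  [109,117): 8 bp
  [117,121): 4 bp
  [121,130): 9 bp
  [130,150): 20 bp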